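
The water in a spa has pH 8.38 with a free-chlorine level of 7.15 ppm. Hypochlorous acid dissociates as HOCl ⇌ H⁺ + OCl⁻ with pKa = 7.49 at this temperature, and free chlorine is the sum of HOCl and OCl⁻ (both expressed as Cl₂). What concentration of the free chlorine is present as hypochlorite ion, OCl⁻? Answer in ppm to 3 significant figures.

6.33 ppm

[OCl⁻]/[HOCl] = 10^(pH − pKa) = 10^(8.38 − 7.49) = 10^0.89 = 7.762.
Fraction as HOCl = 1 / (1 + 7.762) = 0.1141.
OCl⁻ = (1 − 0.1141) × 7.15 ppm = 6.334 ppm.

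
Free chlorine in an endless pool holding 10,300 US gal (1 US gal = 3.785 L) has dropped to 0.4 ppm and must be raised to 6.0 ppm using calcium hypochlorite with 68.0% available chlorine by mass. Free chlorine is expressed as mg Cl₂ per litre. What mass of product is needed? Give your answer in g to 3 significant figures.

Volume: 10,300 US gal × 3.785 L/gal = 38,986 L.
Chlorine deficit: 6.0 − 0.4 = 5.6 ppm = 5.6 mg/L as Cl₂.
Cl₂ equivalent needed: 5.6 mg/L × 38,986 L = 218,300 mg = 218.3 g.
Product at 68.0% available chlorine: 218.3 / 0.68 = 321.1 g.

321 g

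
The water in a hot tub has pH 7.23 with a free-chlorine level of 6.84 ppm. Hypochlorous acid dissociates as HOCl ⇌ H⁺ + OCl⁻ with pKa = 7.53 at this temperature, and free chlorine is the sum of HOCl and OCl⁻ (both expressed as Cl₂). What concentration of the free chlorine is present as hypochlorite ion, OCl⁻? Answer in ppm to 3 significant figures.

2.28 ppm

[OCl⁻]/[HOCl] = 10^(pH − pKa) = 10^(7.23 − 7.53) = 10^-0.30 = 0.5012.
Fraction as HOCl = 1 / (1 + 0.5012) = 0.6661.
OCl⁻ = (1 − 0.6661) × 6.84 ppm = 2.284 ppm.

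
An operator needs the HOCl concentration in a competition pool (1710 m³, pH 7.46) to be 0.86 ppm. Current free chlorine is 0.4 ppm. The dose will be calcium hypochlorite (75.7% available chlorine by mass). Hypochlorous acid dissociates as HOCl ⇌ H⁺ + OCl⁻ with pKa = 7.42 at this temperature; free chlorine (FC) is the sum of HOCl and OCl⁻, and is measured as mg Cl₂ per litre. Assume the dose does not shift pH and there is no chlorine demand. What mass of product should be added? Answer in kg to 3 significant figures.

3.17 kg

Volume: 1710 m³ = 1,710,000 L.
[OCl⁻]/[HOCl] = 10^(pH − pKa) = 10^(7.46 − 7.42) = 1.096; fraction as HOCl = 1/(1 + 1.096) = 0.477.
Free chlorine required for 0.86 ppm HOCl: 0.86 / 0.477 = 1.803 ppm.
FC to add: 1.803 − 0.4 = 1.403 mg/L as Cl₂.
Cl₂ equivalent: 1.403 mg/L × 1,710,000 L = 2399 g.
Product at 75.7% available Cl: 2399 / 0.757 = 3169 g.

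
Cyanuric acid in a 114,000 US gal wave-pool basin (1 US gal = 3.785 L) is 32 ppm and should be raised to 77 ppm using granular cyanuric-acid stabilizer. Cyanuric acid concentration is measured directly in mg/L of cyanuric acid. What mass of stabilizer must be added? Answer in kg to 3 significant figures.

19.4 kg

Volume: 114,000 US gal × 3.785 L/gal = 431,490 L.
CYA to add: (77 − 32) = 45 mg/L × 431,490 L = 19,420 g cyanuric acid.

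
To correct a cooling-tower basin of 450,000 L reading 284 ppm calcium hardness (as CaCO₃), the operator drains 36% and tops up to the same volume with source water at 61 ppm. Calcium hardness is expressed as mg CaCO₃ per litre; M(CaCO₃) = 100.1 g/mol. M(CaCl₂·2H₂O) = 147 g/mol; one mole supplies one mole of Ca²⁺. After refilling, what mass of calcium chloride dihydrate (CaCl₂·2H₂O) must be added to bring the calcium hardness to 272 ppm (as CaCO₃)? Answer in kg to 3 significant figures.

45.1 kg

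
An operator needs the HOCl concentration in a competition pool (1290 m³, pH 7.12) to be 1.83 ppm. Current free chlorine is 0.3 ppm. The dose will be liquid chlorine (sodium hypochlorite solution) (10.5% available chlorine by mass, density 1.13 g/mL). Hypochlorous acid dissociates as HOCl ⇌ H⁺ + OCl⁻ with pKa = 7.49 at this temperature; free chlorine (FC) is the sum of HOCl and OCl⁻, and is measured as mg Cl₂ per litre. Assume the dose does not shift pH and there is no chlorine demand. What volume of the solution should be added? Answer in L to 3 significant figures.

Volume: 1290 m³ = 1,290,000 L.
[OCl⁻]/[HOCl] = 10^(pH − pKa) = 10^(7.12 − 7.49) = 0.4266; fraction as HOCl = 1/(1 + 0.4266) = 0.701.
Free chlorine required for 1.83 ppm HOCl: 1.83 / 0.701 = 2.611 ppm.
FC to add: 2.611 − 0.3 = 2.311 mg/L as Cl₂.
Cl₂ equivalent: 2.311 mg/L × 1,290,000 L = 2981 g.
Product at 10.5% available Cl: 2981 / 0.105 = 28,390 g.
Volume: 28,390 g ÷ 1.13 g/mL = 25,120 mL.

25.1 L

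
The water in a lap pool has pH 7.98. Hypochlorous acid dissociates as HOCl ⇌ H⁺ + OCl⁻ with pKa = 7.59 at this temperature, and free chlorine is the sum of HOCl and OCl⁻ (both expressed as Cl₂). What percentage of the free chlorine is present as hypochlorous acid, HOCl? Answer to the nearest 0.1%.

[OCl⁻]/[HOCl] = 10^(pH − pKa) = 10^(7.98 − 7.59) = 10^0.39 = 2.455.
Fraction as HOCl = 1 / (1 + 2.455) = 0.2895.

28.9%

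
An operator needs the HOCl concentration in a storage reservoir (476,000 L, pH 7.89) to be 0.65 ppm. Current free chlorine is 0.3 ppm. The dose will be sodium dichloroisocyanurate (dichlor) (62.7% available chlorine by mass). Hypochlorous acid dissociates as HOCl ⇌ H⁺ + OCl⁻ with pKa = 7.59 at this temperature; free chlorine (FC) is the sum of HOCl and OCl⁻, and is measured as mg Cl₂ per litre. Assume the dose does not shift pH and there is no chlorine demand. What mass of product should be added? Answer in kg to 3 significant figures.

[OCl⁻]/[HOCl] = 10^(pH − pKa) = 10^(7.89 − 7.59) = 1.995; fraction as HOCl = 1/(1 + 1.995) = 0.3339.
Free chlorine required for 0.65 ppm HOCl: 0.65 / 0.3339 = 1.947 ppm.
FC to add: 1.947 − 0.3 = 1.647 mg/L as Cl₂.
Cl₂ equivalent: 1.647 mg/L × 476,000 L = 783.9 g.
Product at 62.7% available Cl: 783.9 / 0.627 = 1250 g.

1.25 kg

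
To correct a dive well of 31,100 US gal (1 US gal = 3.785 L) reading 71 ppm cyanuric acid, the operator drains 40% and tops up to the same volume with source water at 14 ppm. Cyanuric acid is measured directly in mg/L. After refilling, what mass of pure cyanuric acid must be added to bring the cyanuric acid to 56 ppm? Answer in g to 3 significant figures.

Volume: 31,100 US gal × 3.785 L/gal = 117,714 L.
After draining 40% and refilling: 71 × 0.60 + 14 × 0.40 = 48.2 ppm.
Deficit to target: 56 − 48.2 = 7.8 mg/L.
Mass: 7.8 mg/L × 117,714 L = 918.2 g cyanuric acid.

918 g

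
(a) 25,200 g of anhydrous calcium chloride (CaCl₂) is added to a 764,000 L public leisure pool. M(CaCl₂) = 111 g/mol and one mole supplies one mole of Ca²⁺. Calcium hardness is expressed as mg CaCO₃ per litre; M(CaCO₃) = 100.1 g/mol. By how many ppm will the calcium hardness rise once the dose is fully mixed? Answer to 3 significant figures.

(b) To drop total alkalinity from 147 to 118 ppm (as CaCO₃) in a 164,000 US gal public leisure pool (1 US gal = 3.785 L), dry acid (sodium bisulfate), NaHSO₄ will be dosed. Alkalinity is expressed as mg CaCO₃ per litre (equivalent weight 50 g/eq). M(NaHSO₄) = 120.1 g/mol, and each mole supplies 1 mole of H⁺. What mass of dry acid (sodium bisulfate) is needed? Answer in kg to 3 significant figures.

(a) 29.7 ppm; (b) 43.2 kg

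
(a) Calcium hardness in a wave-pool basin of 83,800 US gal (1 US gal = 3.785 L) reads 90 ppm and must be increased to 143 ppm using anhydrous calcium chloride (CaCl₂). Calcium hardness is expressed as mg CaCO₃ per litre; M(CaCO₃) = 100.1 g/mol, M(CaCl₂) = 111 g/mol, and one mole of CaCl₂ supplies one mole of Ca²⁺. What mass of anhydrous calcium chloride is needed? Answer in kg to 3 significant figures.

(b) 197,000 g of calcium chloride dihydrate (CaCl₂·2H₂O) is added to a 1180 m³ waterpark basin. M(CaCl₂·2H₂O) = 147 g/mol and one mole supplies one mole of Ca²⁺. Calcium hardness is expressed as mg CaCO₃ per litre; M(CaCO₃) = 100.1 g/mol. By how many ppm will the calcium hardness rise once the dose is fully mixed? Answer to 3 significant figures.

(a) 18.6 kg; (b) 114 ppm

(a) Volume: 83,800 US gal × 3.785 L/gal = 317,183 L.
(a) Hardness to add: (143 − 90) = 53 mg/L as CaCO₃ × 317,183 L = 16,810 g as CaCO₃.
(a) Moles of Ca²⁺ (1 mol Ca²⁺ ≡ 1 mol CaCO₃): 16,810 / 100.1 g/mol = 167.9 mol.
(a) Mass of CaCl₂: 167.9 × 111 = 18,640 g.

(b) Volume: 1180 m³ = 1,180,000 L.
(b) Moles of Ca²⁺: 197,000 g ÷ 147 g/mol = 1340 mol.
(b) As CaCO₃: 1340 mol × 100.1 g/mol = 134,100 g.
(b) Rise: 134,100 g / 1,180,000 L × 1000 = 113.7 mg/L.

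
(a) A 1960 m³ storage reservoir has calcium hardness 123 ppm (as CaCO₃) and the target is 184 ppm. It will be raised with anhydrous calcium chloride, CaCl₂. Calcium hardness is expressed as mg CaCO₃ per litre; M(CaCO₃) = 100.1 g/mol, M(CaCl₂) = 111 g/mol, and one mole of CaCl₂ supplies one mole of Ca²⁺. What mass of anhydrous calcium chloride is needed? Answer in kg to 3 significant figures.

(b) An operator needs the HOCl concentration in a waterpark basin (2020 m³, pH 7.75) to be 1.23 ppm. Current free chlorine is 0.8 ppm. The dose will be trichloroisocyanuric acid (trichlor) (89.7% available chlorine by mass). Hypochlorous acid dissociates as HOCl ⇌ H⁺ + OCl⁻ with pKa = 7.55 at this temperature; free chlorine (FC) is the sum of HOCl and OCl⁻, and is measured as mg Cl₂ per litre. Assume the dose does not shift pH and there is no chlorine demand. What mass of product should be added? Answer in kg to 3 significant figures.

(a) Volume: 1960 m³ = 1,960,000 L.
(a) Hardness to add: (184 − 123) = 61 mg/L as CaCO₃ × 1,960,000 L = 119,600 g as CaCO₃.
(a) Moles of Ca²⁺ (1 mol Ca²⁺ ≡ 1 mol CaCO₃): 119,600 / 100.1 g/mol = 1194 mol.
(a) Mass of CaCl₂: 1194 × 111 = 132,600 g.

(b) Volume: 2020 m³ = 2,020,000 L.
(b) [OCl⁻]/[HOCl] = 10^(pH − pKa) = 10^(7.75 − 7.55) = 1.585; fraction as HOCl = 1/(1 + 1.585) = 0.3869.
(b) Free chlorine required for 1.23 ppm HOCl: 1.23 / 0.3869 = 3.179 ppm.
(b) FC to add: 3.179 − 0.8 = 2.379 mg/L as Cl₂.
(b) Cl₂ equivalent: 2.379 mg/L × 2,020,000 L = 4806 g.
(b) Product at 89.7% available Cl: 4806 / 0.897 = 5358 g.

(a) 133 kg; (b) 5.36 kg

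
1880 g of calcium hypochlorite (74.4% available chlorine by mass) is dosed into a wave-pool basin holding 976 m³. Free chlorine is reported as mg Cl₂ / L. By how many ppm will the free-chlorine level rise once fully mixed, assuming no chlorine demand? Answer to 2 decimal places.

Volume: 976 m³ = 976,000 L.
Available chlorine delivered: 1880 g × 0.744 = 1399 g as Cl₂.
Concentration rise: 1399 g / 976,000 L = 1.433 mg/L = 1.43 ppm.

1.43 ppm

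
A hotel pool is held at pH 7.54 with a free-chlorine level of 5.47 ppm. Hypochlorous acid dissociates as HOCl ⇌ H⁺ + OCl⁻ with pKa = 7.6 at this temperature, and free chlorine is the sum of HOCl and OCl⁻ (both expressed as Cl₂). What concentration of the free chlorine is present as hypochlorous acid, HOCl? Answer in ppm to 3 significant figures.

[OCl⁻]/[HOCl] = 10^(pH − pKa) = 10^(7.54 − 7.6) = 10^-0.06 = 0.871.
Fraction as HOCl = 1 / (1 + 0.871) = 0.5345.
HOCl = 0.5345 × 5.47 ppm = 2.924 ppm.

2.92 ppm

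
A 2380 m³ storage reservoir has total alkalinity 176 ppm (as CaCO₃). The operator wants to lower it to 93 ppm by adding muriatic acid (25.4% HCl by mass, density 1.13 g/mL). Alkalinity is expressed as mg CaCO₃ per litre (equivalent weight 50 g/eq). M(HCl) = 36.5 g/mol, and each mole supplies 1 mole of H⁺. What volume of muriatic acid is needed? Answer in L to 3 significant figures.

502 L

Volume: 2380 m³ = 2,380,000 L.
Alkalinity to neutralize: (176 − 93) = 83 mg/L as CaCO₃ × 2,380,000 L = 197,500 g as CaCO₃.
Equivalents of H⁺ required: 197,500 ÷ 50 g/eq = 3951 eq = 3951 mol HCl.
Mass of HCl: 3951 × 36.5 = 144,200 g.
Mass of 25.4% solution: 144,200 / 0.254 = 567,700 g.
Volume: 567,700 g ÷ 1.13 g/mL = 502,400 mL.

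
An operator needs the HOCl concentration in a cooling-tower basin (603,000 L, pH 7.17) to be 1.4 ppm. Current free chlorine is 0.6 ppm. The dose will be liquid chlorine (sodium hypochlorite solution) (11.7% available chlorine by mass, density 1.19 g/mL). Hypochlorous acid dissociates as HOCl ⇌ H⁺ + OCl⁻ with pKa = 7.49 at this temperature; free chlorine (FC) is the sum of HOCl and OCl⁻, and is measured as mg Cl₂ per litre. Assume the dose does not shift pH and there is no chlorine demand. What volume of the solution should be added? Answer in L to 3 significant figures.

6.37 L

[OCl⁻]/[HOCl] = 10^(pH − pKa) = 10^(7.17 − 7.49) = 0.4786; fraction as HOCl = 1/(1 + 0.4786) = 0.6763.
Free chlorine required for 1.4 ppm HOCl: 1.4 / 0.6763 = 2.07 ppm.
FC to add: 2.07 − 0.6 = 1.47 mg/L as Cl₂.
Cl₂ equivalent: 1.47 mg/L × 603,000 L = 886.5 g.
Product at 11.7% available Cl: 886.5 / 0.117 = 7577 g.
Volume: 7577 g ÷ 1.19 g/mL = 6367 mL.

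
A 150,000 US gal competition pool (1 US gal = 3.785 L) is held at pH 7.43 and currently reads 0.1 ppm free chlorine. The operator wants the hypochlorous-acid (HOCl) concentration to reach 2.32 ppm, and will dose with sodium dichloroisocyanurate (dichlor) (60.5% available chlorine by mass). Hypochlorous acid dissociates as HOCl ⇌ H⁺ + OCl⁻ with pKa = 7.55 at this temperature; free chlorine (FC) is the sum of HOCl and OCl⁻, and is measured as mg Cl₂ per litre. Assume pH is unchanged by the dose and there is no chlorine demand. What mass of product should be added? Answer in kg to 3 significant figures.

3.73 kg

Volume: 150,000 US gal × 3.785 L/gal = 567,750 L.
[OCl⁻]/[HOCl] = 10^(pH − pKa) = 10^(7.43 − 7.55) = 0.7586; fraction as HOCl = 1/(1 + 0.7586) = 0.5686.
Free chlorine required for 2.32 ppm HOCl: 2.32 / 0.5686 = 4.08 ppm.
FC to add: 4.08 − 0.1 = 3.98 mg/L as Cl₂.
Cl₂ equivalent: 3.98 mg/L × 567,750 L = 2260 g.
Product at 60.5% available Cl: 2260 / 0.605 = 3735 g.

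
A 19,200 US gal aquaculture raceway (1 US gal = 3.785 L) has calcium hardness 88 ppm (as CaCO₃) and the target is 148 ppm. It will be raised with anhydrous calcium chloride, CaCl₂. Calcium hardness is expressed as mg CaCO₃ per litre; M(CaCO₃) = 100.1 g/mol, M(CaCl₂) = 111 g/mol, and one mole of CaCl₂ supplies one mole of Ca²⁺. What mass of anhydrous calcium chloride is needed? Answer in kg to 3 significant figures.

4.84 kg

Volume: 19,200 US gal × 3.785 L/gal = 72,672 L.
Hardness to add: (148 − 88) = 60 mg/L as CaCO₃ × 72,672 L = 4360 g as CaCO₃.
Moles of Ca²⁺ (1 mol Ca²⁺ ≡ 1 mol CaCO₃): 4360 / 100.1 g/mol = 43.56 mol.
Mass of CaCl₂: 43.56 × 111 = 4835 g.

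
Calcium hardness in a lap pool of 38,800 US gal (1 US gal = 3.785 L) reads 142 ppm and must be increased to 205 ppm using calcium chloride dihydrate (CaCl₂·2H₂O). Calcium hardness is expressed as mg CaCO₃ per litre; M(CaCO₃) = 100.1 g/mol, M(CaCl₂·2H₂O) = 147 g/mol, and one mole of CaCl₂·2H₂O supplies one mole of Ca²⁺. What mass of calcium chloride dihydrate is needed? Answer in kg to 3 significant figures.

Volume: 38,800 US gal × 3.785 L/gal = 146,858 L.
Hardness to add: (205 − 142) = 63 mg/L as CaCO₃ × 146,858 L = 9252 g as CaCO₃.
Moles of Ca²⁺ (1 mol Ca²⁺ ≡ 1 mol CaCO₃): 9252 / 100.1 g/mol = 92.43 mol.
Mass of CaCl₂·2H₂O: 92.43 × 147 = 13,590 g.

13.6 kg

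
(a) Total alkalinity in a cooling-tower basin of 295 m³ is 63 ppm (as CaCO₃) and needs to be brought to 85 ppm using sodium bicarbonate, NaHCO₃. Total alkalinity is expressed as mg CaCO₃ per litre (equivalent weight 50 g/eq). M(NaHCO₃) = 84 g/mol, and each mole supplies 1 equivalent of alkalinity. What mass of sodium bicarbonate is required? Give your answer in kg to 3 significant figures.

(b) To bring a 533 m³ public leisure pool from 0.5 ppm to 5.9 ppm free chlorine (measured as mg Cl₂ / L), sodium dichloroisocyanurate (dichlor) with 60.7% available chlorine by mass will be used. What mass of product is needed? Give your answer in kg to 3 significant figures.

(a) 10.9 kg; (b) 4.74 kg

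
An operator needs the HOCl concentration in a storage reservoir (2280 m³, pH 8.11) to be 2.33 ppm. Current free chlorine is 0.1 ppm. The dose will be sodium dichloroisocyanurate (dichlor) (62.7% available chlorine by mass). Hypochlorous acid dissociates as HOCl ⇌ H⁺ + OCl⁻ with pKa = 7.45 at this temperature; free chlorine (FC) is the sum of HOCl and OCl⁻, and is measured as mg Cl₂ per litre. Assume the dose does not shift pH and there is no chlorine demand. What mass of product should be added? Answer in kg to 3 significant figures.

Volume: 2280 m³ = 2,280,000 L.
[OCl⁻]/[HOCl] = 10^(pH − pKa) = 10^(8.11 − 7.45) = 4.571; fraction as HOCl = 1/(1 + 4.571) = 0.1795.
Free chlorine required for 2.33 ppm HOCl: 2.33 / 0.1795 = 12.98 ppm.
FC to add: 12.98 − 0.1 = 12.88 mg/L as Cl₂.
Cl₂ equivalent: 12.88 mg/L × 2,280,000 L = 29,370 g.
Product at 62.7% available Cl: 29,370 / 0.627 = 46,840 g.

46.8 kg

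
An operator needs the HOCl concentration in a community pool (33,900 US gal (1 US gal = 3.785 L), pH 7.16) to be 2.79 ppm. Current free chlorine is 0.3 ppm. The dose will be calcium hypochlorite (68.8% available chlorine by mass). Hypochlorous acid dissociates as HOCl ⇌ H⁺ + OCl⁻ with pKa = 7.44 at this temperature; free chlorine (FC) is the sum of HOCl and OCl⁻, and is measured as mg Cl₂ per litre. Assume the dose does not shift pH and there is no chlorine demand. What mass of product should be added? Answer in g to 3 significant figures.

Volume: 33,900 US gal × 3.785 L/gal = 128,312 L.
[OCl⁻]/[HOCl] = 10^(pH − pKa) = 10^(7.16 − 7.44) = 0.5248; fraction as HOCl = 1/(1 + 0.5248) = 0.6558.
Free chlorine required for 2.79 ppm HOCl: 2.79 / 0.6558 = 4.254 ppm.
FC to add: 4.254 − 0.3 = 3.954 mg/L as Cl₂.
Cl₂ equivalent: 3.954 mg/L × 128,312 L = 507.4 g.
Product at 68.8% available Cl: 507.4 / 0.688 = 737.5 g.

737 g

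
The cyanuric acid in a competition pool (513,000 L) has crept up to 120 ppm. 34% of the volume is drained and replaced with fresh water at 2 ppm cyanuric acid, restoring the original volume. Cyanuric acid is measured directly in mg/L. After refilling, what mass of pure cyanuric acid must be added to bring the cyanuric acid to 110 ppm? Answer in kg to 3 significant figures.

15.5 kg

After draining 34% and refilling: 120 × 0.66 + 2 × 0.34 = 79.88 ppm.
Deficit to target: 110 − 79.88 = 30.12 mg/L.
Mass: 30.12 mg/L × 513,000 L = 15,450 g cyanuric acid.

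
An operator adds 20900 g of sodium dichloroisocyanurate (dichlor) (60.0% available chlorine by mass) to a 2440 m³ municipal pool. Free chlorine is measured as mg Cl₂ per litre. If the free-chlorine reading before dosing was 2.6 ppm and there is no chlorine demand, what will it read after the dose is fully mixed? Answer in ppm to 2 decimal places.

7.74 ppm

Volume: 2440 m³ = 2,440,000 L.
Available chlorine delivered: 20,900 g × 0.6 = 12,540 g as Cl₂.
Concentration rise: 12,540 g / 2,440,000 L = 5.139 mg/L = 5.14 ppm.
Final FC: 2.6 + 5.14 = 7.74 ppm.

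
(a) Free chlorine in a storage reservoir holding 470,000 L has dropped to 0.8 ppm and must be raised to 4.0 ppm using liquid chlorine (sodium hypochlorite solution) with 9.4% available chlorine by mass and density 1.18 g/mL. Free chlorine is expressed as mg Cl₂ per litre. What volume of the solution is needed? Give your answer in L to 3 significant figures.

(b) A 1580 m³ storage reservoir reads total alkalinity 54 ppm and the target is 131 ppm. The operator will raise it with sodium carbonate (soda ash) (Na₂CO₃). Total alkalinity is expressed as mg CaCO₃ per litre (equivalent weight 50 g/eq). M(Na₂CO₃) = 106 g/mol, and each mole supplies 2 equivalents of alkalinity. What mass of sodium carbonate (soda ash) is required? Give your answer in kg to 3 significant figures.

(a) Chlorine deficit: 4.0 − 0.8 = 3.2 ppm = 3.2 mg/L as Cl₂.
(a) Cl₂ equivalent needed: 3.2 mg/L × 470,000 L = 1,504,000 mg = 1504 g.
(a) Product at 9.4% available chlorine: 1504 / 0.094 = 16,000 g.
(a) Volume at density 1.18 g/mL: 16,000 g ÷ 1.18 g/mL = 13,560 mL.

(b) Volume: 1580 m³ = 1,580,000 L.
(b) Alkalinity to add: (131 − 54) = 77 mg/L as CaCO₃ × 1,580,000 L = 121,700 g as CaCO₃.
(b) Equivalents: 121,700 g ÷ 50 g/eq = 2433 eq.
(b) Each mole of Na₂CO₃ supplies 2 eq, so 2433 / 2 = 1217 mol.
(b) Mass: 1217 mol × 106 g/mol = 129,000 g.

(a) 13.6 L; (b) 129 kg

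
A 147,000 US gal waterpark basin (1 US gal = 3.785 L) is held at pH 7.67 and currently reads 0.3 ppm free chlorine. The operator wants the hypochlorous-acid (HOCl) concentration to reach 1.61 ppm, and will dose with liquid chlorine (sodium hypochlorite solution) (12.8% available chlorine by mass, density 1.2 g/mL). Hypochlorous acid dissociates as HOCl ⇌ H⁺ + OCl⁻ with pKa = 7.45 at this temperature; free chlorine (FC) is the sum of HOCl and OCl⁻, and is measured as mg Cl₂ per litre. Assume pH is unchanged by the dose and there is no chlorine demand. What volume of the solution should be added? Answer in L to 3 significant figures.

Volume: 147,000 US gal × 3.785 L/gal = 556,395 L.
[OCl⁻]/[HOCl] = 10^(pH − pKa) = 10^(7.67 − 7.45) = 1.66; fraction as HOCl = 1/(1 + 1.66) = 0.376.
Free chlorine required for 1.61 ppm HOCl: 1.61 / 0.376 = 4.282 ppm.
FC to add: 4.282 − 0.3 = 3.982 mg/L as Cl₂.
Cl₂ equivalent: 3.982 mg/L × 556,395 L = 2216 g.
Product at 12.8% available Cl: 2216 / 0.128 = 17,310 g.
Volume: 17,310 g ÷ 1.2 g/mL = 14,420 mL.

14.4 L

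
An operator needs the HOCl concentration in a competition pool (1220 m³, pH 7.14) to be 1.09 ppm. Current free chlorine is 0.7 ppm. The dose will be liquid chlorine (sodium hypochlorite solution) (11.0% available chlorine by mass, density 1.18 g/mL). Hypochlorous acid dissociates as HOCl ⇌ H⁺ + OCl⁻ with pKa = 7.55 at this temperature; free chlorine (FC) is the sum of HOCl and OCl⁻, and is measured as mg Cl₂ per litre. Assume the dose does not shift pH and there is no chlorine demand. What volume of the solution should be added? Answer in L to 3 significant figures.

Volume: 1220 m³ = 1,220,000 L.
[OCl⁻]/[HOCl] = 10^(pH − pKa) = 10^(7.14 − 7.55) = 0.389; fraction as HOCl = 1/(1 + 0.389) = 0.7199.
Free chlorine required for 1.09 ppm HOCl: 1.09 / 0.7199 = 1.514 ppm.
FC to add: 1.514 − 0.7 = 0.8141 mg/L as Cl₂.
Cl₂ equivalent: 0.8141 mg/L × 1,220,000 L = 993.2 g.
Product at 11.0% available Cl: 993.2 / 0.11 = 9029 g.
Volume: 9029 g ÷ 1.18 g/mL = 7651 mL.

7.65 L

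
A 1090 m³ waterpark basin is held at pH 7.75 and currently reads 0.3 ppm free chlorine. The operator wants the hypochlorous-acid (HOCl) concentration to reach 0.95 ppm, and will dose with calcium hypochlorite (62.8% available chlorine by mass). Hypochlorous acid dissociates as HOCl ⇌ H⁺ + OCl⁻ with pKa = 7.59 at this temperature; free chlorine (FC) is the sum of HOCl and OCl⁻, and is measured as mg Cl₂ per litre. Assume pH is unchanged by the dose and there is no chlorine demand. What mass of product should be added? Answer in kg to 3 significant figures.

Volume: 1090 m³ = 1,090,000 L.
[OCl⁻]/[HOCl] = 10^(pH − pKa) = 10^(7.75 − 7.59) = 1.445; fraction as HOCl = 1/(1 + 1.445) = 0.4089.
Free chlorine required for 0.95 ppm HOCl: 0.95 / 0.4089 = 2.323 ppm.
FC to add: 2.323 − 0.3 = 2.023 mg/L as Cl₂.
Cl₂ equivalent: 2.023 mg/L × 1,090,000 L = 2205 g.
Product at 62.8% available Cl: 2205 / 0.628 = 3512 g.

3.51 kg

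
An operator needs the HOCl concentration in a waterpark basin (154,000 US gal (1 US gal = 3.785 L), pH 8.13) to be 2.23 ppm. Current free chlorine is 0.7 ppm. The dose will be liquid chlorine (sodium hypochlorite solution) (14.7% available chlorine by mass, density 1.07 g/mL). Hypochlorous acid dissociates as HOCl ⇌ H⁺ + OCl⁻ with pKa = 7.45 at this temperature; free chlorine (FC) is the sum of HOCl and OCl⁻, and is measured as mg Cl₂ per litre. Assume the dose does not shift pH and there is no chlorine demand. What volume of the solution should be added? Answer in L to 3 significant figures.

45.2 L

Volume: 154,000 US gal × 3.785 L/gal = 582,890 L.
[OCl⁻]/[HOCl] = 10^(pH − pKa) = 10^(8.13 − 7.45) = 4.786; fraction as HOCl = 1/(1 + 4.786) = 0.1728.
Free chlorine required for 2.23 ppm HOCl: 2.23 / 0.1728 = 12.9 ppm.
FC to add: 12.9 − 0.7 = 12.2 mg/L as Cl₂.
Cl₂ equivalent: 12.2 mg/L × 582,890 L = 7113 g.
Product at 14.7% available Cl: 7113 / 0.147 = 48,390 g.
Volume: 48,390 g ÷ 1.07 g/mL = 45,220 mL.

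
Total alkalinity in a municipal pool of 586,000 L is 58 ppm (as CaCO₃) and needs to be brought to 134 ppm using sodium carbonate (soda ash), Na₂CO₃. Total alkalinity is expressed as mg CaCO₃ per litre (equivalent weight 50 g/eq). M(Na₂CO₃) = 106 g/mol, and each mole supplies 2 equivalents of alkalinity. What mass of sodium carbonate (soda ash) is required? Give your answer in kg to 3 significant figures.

47.2 kg

Alkalinity to add: (134 − 58) = 76 mg/L as CaCO₃ × 586,000 L = 44,540 g as CaCO₃.
Equivalents: 44,540 g ÷ 50 g/eq = 890.7 eq.
Each mole of Na₂CO₃ supplies 2 eq, so 890.7 / 2 = 445.4 mol.
Mass: 445.4 mol × 106 g/mol = 47,210 g.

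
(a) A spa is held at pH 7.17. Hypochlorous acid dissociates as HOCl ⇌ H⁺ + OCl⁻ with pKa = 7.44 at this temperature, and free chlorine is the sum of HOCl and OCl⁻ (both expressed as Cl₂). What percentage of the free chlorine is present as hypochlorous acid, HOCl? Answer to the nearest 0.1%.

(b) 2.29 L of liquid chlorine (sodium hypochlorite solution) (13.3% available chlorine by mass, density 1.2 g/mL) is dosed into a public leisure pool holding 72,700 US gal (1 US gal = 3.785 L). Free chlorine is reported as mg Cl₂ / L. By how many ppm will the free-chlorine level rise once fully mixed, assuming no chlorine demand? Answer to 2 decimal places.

(a) 65.1%; (b) 1.33 ppm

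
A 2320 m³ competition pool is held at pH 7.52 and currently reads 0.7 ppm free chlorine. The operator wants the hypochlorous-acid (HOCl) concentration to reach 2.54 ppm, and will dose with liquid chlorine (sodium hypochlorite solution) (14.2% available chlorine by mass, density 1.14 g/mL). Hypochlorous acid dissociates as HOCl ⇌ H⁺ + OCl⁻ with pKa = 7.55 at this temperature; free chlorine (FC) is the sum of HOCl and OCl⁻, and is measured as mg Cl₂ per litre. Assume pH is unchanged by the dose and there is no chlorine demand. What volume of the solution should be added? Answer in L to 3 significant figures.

Volume: 2320 m³ = 2,320,000 L.
[OCl⁻]/[HOCl] = 10^(pH − pKa) = 10^(7.52 − 7.55) = 0.9333; fraction as HOCl = 1/(1 + 0.9333) = 0.5173.
Free chlorine required for 2.54 ppm HOCl: 2.54 / 0.5173 = 4.91 ppm.
FC to add: 4.91 − 0.7 = 4.21 mg/L as Cl₂.
Cl₂ equivalent: 4.21 mg/L × 2,320,000 L = 9768 g.
Product at 14.2% available Cl: 9768 / 0.142 = 68,790 g.
Volume: 68,790 g ÷ 1.14 g/mL = 60,340 mL.

60.3 L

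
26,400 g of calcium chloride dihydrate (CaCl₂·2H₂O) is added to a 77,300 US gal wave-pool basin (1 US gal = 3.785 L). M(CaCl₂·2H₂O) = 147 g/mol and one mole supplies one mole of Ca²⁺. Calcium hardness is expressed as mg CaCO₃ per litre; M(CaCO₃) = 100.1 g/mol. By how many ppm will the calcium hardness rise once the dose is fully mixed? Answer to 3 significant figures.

Volume: 77,300 US gal × 3.785 L/gal = 292,580 L.
Moles of Ca²⁺: 26,400 g ÷ 147 g/mol = 179.6 mol.
As CaCO₃: 179.6 mol × 100.1 g/mol = 17,980 g.
Rise: 17,980 g / 292,580 L × 1000 = 61.44 mg/L.

61.4 ppm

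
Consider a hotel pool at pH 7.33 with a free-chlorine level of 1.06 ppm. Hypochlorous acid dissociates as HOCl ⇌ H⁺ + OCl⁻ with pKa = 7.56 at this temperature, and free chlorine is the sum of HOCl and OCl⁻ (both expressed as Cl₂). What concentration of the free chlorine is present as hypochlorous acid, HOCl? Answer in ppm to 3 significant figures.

0.667 ppm

[OCl⁻]/[HOCl] = 10^(pH − pKa) = 10^(7.33 − 7.56) = 10^-0.23 = 0.5888.
Fraction as HOCl = 1 / (1 + 0.5888) = 0.6294.
HOCl = 0.6294 × 1.06 ppm = 0.6672 ppm.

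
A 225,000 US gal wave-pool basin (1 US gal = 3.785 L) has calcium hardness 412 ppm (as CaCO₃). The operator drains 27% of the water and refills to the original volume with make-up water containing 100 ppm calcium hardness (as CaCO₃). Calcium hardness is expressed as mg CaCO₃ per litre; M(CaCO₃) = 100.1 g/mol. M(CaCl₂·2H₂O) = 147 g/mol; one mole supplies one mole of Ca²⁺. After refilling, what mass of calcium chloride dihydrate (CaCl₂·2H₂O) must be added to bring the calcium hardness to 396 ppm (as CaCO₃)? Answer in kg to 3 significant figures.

85.3 kg

Volume: 225,000 US gal × 3.785 L/gal = 851,625 L.
After draining 27% and refilling: 412 × 0.73 + 100 × 0.27 = 327.76 ppm.
Deficit to target: 396 − 327.76 = 68.24 mg/L.
As CaCO₃: 68.24 mg/L × 851,625 L = 58,110 g; ÷ 100.1 = 580.6 mol Ca²⁺.
Mass: 580.6 × 147 = 85,340 g.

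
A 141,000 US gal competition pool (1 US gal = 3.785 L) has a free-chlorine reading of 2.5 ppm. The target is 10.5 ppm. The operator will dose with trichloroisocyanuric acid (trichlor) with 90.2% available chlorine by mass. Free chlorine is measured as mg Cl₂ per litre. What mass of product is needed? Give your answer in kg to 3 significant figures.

4.73 kg

Volume: 141,000 US gal × 3.785 L/gal = 533,685 L.
Chlorine deficit: 10.5 − 2.5 = 8 ppm = 8 mg/L as Cl₂.
Cl₂ equivalent needed: 8 mg/L × 533,685 L = 4,269,000 mg = 4269 g.
Product at 90.2% available chlorine: 4269 / 0.902 = 4733 g.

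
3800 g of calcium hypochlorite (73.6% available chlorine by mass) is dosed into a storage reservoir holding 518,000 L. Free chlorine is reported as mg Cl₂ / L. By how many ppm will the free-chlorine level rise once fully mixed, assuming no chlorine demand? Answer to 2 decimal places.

5.40 ppm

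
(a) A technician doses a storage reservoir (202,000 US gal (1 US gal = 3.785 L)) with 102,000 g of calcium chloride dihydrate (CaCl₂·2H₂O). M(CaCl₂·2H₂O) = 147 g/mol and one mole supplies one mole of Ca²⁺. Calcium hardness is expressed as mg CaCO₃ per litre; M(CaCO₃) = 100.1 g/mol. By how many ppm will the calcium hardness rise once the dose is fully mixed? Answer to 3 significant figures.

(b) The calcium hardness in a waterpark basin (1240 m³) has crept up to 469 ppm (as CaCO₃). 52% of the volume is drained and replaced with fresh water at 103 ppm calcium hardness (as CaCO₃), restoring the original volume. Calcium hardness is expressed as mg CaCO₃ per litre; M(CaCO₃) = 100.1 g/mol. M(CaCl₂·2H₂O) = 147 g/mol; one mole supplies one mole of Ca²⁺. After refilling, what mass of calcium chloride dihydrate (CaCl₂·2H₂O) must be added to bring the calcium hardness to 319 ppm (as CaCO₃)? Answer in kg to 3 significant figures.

(a) Volume: 202,000 US gal × 3.785 L/gal = 764,570 L.
(a) Moles of Ca²⁺: 102,000 g ÷ 147 g/mol = 693.9 mol.
(a) As CaCO₃: 693.9 mol × 100.1 g/mol = 69,460 g.
(a) Rise: 69,460 g / 764,570 L × 1000 = 90.84 mg/L.

(b) Volume: 1240 m³ = 1,240,000 L.
(b) After draining 52% and refilling: 469 × 0.48 + 103 × 0.52 = 278.68 ppm.
(b) Deficit to target: 319 − 278.68 = 40.32 mg/L.
(b) As CaCO₃: 40.32 mg/L × 1,240,000 L = 50,000 g; ÷ 100.1 = 499.5 mol Ca²⁺.
(b) Mass: 499.5 × 147 = 73,420 g.

(a) 90.8 ppm; (b) 73.4 kg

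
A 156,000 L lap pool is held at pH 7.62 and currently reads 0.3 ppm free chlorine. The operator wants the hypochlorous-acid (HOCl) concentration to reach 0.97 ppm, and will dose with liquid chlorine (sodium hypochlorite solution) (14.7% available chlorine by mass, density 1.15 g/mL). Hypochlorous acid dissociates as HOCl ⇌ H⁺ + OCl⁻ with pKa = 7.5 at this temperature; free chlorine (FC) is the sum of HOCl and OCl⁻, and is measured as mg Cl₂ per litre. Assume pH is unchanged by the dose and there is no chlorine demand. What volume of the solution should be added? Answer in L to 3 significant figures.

[OCl⁻]/[HOCl] = 10^(pH − pKa) = 10^(7.62 − 7.5) = 1.318; fraction as HOCl = 1/(1 + 1.318) = 0.4314.
Free chlorine required for 0.97 ppm HOCl: 0.97 / 0.4314 = 2.249 ppm.
FC to add: 2.249 − 0.3 = 1.949 mg/L as Cl₂.
Cl₂ equivalent: 1.949 mg/L × 156,000 L = 304 g.
Product at 14.7% available Cl: 304 / 0.147 = 2068 g.
Volume: 2068 g ÷ 1.15 g/mL = 1798 mL.

1.80 L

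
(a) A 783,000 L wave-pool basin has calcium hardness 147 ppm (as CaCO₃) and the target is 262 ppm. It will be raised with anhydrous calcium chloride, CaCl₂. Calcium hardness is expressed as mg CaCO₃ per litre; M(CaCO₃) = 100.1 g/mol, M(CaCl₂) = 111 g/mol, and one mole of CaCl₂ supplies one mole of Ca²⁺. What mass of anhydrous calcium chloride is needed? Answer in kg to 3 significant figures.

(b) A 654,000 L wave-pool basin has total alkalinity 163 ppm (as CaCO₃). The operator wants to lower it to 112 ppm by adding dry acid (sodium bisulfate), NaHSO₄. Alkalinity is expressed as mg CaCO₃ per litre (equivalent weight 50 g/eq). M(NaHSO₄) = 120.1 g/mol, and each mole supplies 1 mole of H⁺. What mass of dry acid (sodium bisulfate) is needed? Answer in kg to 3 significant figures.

(a) Hardness to add: (262 − 147) = 115 mg/L as CaCO₃ × 783,000 L = 90,040 g as CaCO₃.
(a) Moles of Ca²⁺ (1 mol Ca²⁺ ≡ 1 mol CaCO₃): 90,040 / 100.1 g/mol = 899.6 mol.
(a) Mass of CaCl₂: 899.6 × 111 = 99,850 g.

(b) Alkalinity to neutralize: (163 − 112) = 51 mg/L as CaCO₃ × 654,000 L = 33,350 g as CaCO₃.
(b) Equivalents of H⁺ required: 33,350 ÷ 50 g/eq = 667.1 eq = 667.1 mol NaHSO₄.
(b) Mass of NaHSO₄: 667.1 × 120.1 = 80,120 g.

(a) 99.9 kg; (b) 80.1 kg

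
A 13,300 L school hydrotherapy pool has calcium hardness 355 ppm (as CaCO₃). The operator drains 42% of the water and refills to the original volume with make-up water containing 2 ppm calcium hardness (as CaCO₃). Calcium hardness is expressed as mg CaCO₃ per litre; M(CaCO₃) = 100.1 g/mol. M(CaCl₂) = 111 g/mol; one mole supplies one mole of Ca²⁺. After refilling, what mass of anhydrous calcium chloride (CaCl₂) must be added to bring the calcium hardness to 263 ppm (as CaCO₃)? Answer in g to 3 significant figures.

After draining 42% and refilling: 355 × 0.58 + 2 × 0.42 = 206.74 ppm.
Deficit to target: 263 − 206.74 = 56.26 mg/L.
As CaCO₃: 56.26 mg/L × 13,300 L = 748.3 g; ÷ 100.1 = 7.475 mol Ca²⁺.
Mass: 7.475 × 111 = 829.7 g.

830 g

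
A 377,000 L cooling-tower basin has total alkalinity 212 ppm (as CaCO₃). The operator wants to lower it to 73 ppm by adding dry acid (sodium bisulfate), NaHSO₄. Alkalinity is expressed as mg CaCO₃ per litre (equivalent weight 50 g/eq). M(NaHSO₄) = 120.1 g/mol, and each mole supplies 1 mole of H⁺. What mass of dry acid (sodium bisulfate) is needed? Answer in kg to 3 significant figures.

126 kg

Alkalinity to neutralize: (212 − 73) = 139 mg/L as CaCO₃ × 377,000 L = 52,400 g as CaCO₃.
Equivalents of H⁺ required: 52,400 ÷ 50 g/eq = 1048 eq = 1048 mol NaHSO₄.
Mass of NaHSO₄: 1048 × 120.1 = 125,900 g.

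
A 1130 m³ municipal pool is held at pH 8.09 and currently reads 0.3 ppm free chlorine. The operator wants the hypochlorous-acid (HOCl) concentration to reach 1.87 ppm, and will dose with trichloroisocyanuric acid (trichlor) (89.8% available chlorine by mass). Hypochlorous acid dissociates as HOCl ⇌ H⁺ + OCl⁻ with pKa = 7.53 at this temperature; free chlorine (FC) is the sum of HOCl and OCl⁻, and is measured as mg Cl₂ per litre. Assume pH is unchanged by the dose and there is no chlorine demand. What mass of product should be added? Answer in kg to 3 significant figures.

10.5 kg

Volume: 1130 m³ = 1,130,000 L.
[OCl⁻]/[HOCl] = 10^(pH − pKa) = 10^(8.09 − 7.53) = 3.631; fraction as HOCl = 1/(1 + 3.631) = 0.2159.
Free chlorine required for 1.87 ppm HOCl: 1.87 / 0.2159 = 8.66 ppm.
FC to add: 8.66 − 0.3 = 8.36 mg/L as Cl₂.
Cl₂ equivalent: 8.36 mg/L × 1,130,000 L = 9446 g.
Product at 89.8% available Cl: 9446 / 0.898 = 10,520 g.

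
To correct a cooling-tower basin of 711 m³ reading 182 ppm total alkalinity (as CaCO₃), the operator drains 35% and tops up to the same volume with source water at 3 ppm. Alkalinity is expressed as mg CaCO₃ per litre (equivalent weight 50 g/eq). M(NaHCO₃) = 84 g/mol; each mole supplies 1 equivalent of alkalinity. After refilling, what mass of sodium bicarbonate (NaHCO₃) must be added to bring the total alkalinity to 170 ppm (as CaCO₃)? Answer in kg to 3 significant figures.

60.5 kg

Volume: 711 m³ = 711,000 L.
After draining 35% and refilling: 182 × 0.65 + 3 × 0.35 = 119.35 ppm.
Deficit to target: 170 − 119.35 = 50.65 mg/L.
As CaCO₃: 50.65 mg/L × 711,000 L = 36,010 g; ÷ 50 g/eq ÷ 1 = 720.2 mol NaHCO₃.
Mass: 720.2 × 84 = 60,500 g.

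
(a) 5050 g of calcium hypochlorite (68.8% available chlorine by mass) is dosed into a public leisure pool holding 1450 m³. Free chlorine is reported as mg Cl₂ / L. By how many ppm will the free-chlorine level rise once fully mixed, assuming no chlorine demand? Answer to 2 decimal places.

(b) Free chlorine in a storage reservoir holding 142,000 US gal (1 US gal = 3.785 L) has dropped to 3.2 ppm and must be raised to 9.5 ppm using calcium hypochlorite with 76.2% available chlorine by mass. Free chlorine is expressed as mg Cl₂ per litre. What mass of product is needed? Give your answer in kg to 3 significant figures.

(a) 2.40 ppm; (b) 4.44 kg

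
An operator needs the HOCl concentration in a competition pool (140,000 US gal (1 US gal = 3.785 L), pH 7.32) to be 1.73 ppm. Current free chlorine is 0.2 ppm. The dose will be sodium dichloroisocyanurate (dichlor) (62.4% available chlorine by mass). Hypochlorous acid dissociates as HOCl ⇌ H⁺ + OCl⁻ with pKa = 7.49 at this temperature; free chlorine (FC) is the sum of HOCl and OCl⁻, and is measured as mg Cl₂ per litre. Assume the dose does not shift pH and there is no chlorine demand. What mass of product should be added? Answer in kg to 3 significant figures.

Volume: 140,000 US gal × 3.785 L/gal = 529,900 L.
[OCl⁻]/[HOCl] = 10^(pH − pKa) = 10^(7.32 − 7.49) = 0.6761; fraction as HOCl = 1/(1 + 0.6761) = 0.5966.
Free chlorine required for 1.73 ppm HOCl: 1.73 / 0.5966 = 2.9 ppm.
FC to add: 2.9 − 0.2 = 2.7 mg/L as Cl₂.
Cl₂ equivalent: 2.7 mg/L × 529,900 L = 1431 g.
Product at 62.4% available Cl: 1431 / 0.624 = 2293 g.

2.29 kg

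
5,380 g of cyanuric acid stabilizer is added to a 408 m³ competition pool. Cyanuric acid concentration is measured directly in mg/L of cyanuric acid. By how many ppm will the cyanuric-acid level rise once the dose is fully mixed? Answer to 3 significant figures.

Volume: 408 m³ = 408,000 L.
Rise: 5,380 g / 408,000 L × 1000 = 13.19 mg/L.

13.2 ppm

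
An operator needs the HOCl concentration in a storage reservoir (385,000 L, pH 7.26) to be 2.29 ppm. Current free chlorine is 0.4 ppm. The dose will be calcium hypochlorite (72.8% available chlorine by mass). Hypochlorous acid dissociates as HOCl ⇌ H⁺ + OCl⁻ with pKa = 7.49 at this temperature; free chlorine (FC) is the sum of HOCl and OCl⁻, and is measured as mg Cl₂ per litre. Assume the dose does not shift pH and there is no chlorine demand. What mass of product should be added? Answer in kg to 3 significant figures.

1.71 kg

[OCl⁻]/[HOCl] = 10^(pH − pKa) = 10^(7.26 − 7.49) = 0.5888; fraction as HOCl = 1/(1 + 0.5888) = 0.6294.
Free chlorine required for 2.29 ppm HOCl: 2.29 / 0.6294 = 3.638 ppm.
FC to add: 3.638 − 0.4 = 3.238 mg/L as Cl₂.
Cl₂ equivalent: 3.238 mg/L × 385,000 L = 1247 g.
Product at 72.8% available Cl: 1247 / 0.728 = 1713 g.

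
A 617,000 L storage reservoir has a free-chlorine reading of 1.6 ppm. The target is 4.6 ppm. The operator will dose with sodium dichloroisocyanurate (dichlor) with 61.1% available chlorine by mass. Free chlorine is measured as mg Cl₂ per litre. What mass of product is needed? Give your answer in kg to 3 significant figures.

3.03 kg

Chlorine deficit: 4.6 − 1.6 = 3 ppm = 3 mg/L as Cl₂.
Cl₂ equivalent needed: 3 mg/L × 617,000 L = 1,851,000 mg = 1851 g.
Product at 61.1% available chlorine: 1851 / 0.611 = 3029 g.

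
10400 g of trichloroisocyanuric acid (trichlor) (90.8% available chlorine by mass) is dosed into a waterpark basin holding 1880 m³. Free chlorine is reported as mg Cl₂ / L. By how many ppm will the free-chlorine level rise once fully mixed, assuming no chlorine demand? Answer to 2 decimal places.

5.02 ppm

Volume: 1880 m³ = 1,880,000 L.
Available chlorine delivered: 10,400 g × 0.908 = 9443 g as Cl₂.
Concentration rise: 9443 g / 1,880,000 L = 5.023 mg/L = 5.02 ppm.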